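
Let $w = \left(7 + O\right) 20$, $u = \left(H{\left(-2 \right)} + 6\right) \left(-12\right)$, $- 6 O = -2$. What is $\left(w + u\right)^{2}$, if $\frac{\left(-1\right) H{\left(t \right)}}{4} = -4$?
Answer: $\frac{123904}{9} \approx 13767.0$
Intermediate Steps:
$O = \frac{1}{3}$ ($O = \left(- \frac{1}{6}\right) \left(-2\right) = \frac{1}{3} \approx 0.33333$)
$H{\left(t \right)} = 16$ ($H{\left(t \right)} = \left(-4\right) \left(-4\right) = 16$)
$u = -264$ ($u = \left(16 + 6\right) \left(-12\right) = 22 \left(-12\right) = -264$)
$w = \frac{440}{3}$ ($w = \left(7 + \frac{1}{3}\right) 20 = \frac{22}{3} \cdot 20 = \frac{440}{3} \approx 146.67$)
$\left(w + u\right)^{2} = \left(\frac{440}{3} - 264\right)^{2} = \left(- \frac{352}{3}\right)^{2} = \frac{123904}{9}$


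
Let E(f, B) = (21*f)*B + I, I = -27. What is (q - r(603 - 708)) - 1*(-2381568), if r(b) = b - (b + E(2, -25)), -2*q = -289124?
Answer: 2525053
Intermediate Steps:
E(f, B) = -27 + 21*B*f (E(f, B) = (21*f)*B - 27 = 21*B*f - 27 = -27 + 21*B*f)
q = 144562 (q = -½*(-289124) = 144562)
r(b) = 1077 (r(b) = b - (b + (-27 + 21*(-25)*2)) = b - (b + (-27 - 1050)) = b - (b - 1077) = b - (-1077 + b) = b + (1077 - b) = 1077)
(q - r(603 - 708)) - 1*(-2381568) = (144562 - 1*1077) - 1*(-2381568) = (144562 - 1077) + 2381568 = 143485 + 2381568 = 2525053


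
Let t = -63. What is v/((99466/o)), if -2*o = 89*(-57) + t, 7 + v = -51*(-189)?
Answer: 12367488/49733 ≈ 248.68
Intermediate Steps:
v = 9632 (v = -7 - 51*(-189) = -7 + 9639 = 9632)
o = 2568 (o = -(89*(-57) - 63)/2 = -(-5073 - 63)/2 = -½*(-5136) = 2568)
v/((99466/o)) = 9632/((99466/2568)) = 9632/((99466*(1/2568))) = 9632/(49733/1284) = 9632*(1284/49733) = 12367488/49733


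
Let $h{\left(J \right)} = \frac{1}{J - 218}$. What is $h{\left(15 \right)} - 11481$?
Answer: $- \frac{2330644}{203} \approx -11481.0$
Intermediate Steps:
$h{\left(J \right)} = \frac{1}{-218 + J}$
$h{\left(15 \right)} - 11481 = \frac{1}{-218 + 15} - 11481 = \frac{1}{-203} - 11481 = - \frac{1}{203} - 11481 = - \frac{2330644}{203}$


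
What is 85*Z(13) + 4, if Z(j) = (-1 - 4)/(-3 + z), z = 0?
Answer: 437/3 ≈ 145.67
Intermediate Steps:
Z(j) = 5/3 (Z(j) = (-1 - 4)/(-3 + 0) = -5/(-3) = -5*(-1/3) = 5/3)
85*Z(13) + 4 = 85*(5/3) + 4 = 425/3 + 4 = 437/3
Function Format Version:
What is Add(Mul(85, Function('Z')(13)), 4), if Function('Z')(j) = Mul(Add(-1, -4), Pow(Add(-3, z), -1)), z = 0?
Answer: Rational(437, 3) ≈ 145.67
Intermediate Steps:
Function('Z')(j) = Rational(5, 3) (Function('Z')(j) = Mul(Add(-1, -4), Pow(Add(-3, 0), -1)) = Mul(-5, Pow(-3, -1)) = Mul(-5, Rational(-1, 3)) = Rational(5, 3))
Add(Mul(85, Function('Z')(13)), 4) = Add(Mul(85, Rational(5, 3)), 4) = Add(Rational(425, 3), 4) = Rational(437, 3)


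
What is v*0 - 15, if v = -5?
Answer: -15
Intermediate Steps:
v*0 - 15 = -5*0 - 15 = 0 - 15 = -15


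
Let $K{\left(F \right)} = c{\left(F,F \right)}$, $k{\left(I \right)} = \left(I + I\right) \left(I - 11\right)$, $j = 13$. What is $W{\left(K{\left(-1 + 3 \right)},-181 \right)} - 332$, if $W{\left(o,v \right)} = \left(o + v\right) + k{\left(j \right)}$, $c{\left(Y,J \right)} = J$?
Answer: $-459$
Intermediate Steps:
$k{\left(I \right)} = 2 I \left(-11 + I\right)$
$K{\left(F \right)} = F$
$W{\left(o,v \right)} = 52 + o + v$ ($W{\left(o,v \right)} = \left(o + v\right) + 2 \cdot 13 \left(-11 + 13\right) = \left(o + v\right) + 2 \cdot 13 \cdot 2 = \left(o + v\right) + 52 = 52 + o + v$)
$W{\left(K{\left(-1 + 3 \right)},-181 \right)} - 332 = \left(52 + \left(-1 + 3\right) - 181\right) - 332 = \left(52 + 2 - 181\right) - 332 = -127 - 332 = -459$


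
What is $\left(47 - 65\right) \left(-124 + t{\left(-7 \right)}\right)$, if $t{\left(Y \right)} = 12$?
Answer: $2016$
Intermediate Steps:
$\left(47 - 65\right) \left(-124 + t{\left(-7 \right)}\right) = \left(47 - 65\right) \left(-124 + 12\right) = \left(47 - 65\right) \left(-112\right) = \left(-18\right) \left(-112\right) = 2016$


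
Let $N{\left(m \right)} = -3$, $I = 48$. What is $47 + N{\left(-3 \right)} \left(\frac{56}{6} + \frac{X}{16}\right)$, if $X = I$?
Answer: $10$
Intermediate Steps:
$X = 48$
$47 + N{\left(-3 \right)} \left(\frac{56}{6} + \frac{X}{16}\right) = 47 - 3 \left(\frac{56}{6} + \frac{48}{16}\right) = 47 - 3 \left(56 \cdot \frac{1}{6} + 48 \cdot \frac{1}{16}\right) = 47 - 3 \left(\frac{28}{3} + 3\right) = 47 - 37 = 10$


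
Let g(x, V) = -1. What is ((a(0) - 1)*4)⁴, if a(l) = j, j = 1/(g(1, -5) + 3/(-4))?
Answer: 3748096/2401 ≈ 1561.1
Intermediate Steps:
j = -4/7 (j = 1/(-1 + 3/(-4)) = 1/(-1 + 3*(-¼)) = 1/(-1 - ¾) = 1/(-7/4) = -4/7 ≈ -0.57143)
a(l) = -4/7
((a(0) - 1)*4)⁴ = ((-4/7 - 1)*4)⁴ = (-11/7*4)⁴ = (-44/7)⁴ = 3748096/2401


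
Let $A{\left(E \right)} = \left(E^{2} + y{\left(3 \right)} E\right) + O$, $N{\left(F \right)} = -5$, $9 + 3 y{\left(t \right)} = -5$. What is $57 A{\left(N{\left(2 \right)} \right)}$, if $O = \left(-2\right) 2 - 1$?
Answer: $2470$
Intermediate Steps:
$y{\left(t \right)} = - \frac{14}{3}$ ($y{\left(t \right)} = -3 + \frac{1}{3} \left(-5\right) = -3 - \frac{5}{3} = - \frac{14}{3}$)
$O = -5$ ($O = -4 - 1 = -5$)
$A{\left(E \right)} = -5 + E^{2} - \frac{14 E}{3}$ ($A{\left(E \right)} = \left(E^{2} - \frac{14 E}{3}\right) - 5 = -5 + E^{2} - \frac{14 E}{3}$)
$57 A{\left(N{\left(2 \right)} \right)} = 57 \left(-5 + \left(-5\right)^{2} - - \frac{70}{3}\right) = 57 \left(-5 + 25 + \frac{70}{3}\right) = 57 \cdot \frac{130}{3} = 2470$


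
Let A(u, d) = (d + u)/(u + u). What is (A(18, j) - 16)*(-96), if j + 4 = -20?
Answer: 1552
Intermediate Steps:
j = -24 (j = -4 - 20 = -24)
A(u, d) = (d + u)/(2*u) (A(u, d) = (d + u)/((2*u)) = (d + u)*(1/(2*u)) = (d + u)/(2*u))
(A(18, j) - 16)*(-96) = ((½)*(-24 + 18)/18 - 16)*(-96) = ((½)*(1/18)*(-6) - 16)*(-96) = (-⅙ - 16)*(-96) = -97/6*(-96) = 1552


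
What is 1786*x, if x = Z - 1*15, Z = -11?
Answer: -46436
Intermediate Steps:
x = -26 (x = -11 - 1*15 = -11 - 15 = -26)
1786*x = 1786*(-26) = -46436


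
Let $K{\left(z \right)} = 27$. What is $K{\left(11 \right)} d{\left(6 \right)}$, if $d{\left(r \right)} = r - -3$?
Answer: $243$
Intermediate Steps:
$d{\left(r \right)} = 3 + r$ ($d{\left(r \right)} = r + 3 = 3 + r$)
$K{\left(11 \right)} d{\left(6 \right)} = 27 \left(3 + 6\right) = 27 \cdot 9 = 243$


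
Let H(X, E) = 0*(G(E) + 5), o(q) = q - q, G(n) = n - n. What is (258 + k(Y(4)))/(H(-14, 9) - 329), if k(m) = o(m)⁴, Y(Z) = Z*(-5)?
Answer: -258/329 ≈ -0.78419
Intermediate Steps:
G(n) = 0
Y(Z) = -5*Z
o(q) = 0
k(m) = 0 (k(m) = 0⁴ = 0)
H(X, E) = 0 (H(X, E) = 0*(0 + 5) = 0*5 = 0)
(258 + k(Y(4)))/(H(-14, 9) - 329) = (258 + 0)/(0 - 329) = 258/(-329) = 258*(-1/329) = -258/329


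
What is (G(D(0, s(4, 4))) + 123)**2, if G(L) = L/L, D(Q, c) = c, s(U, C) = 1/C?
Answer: 15376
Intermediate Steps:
G(L) = 1
(G(D(0, s(4, 4))) + 123)**2 = (1 + 123)**2 = 124**2 = 15376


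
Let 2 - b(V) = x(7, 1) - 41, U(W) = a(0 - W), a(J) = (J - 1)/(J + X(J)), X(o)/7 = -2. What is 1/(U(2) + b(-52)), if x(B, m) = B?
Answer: 16/579 ≈ 0.027634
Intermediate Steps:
X(o) = -14 (X(o) = 7*(-2) = -14)
a(J) = (-1 + J)/(-14 + J) (a(J) = (J - 1)/(J - 14) = (-1 + J)/(-14 + J))
U(W) = (-1 - W)/(-14 - W) (U(W) = (-1 + (0 - W))/(-14 + (0 - W)) = (-1 - W)/(-14 - W))
b(V) = 36 (b(V) = 2 - (7 - 41) = 2 - 1*(-34) = 2 + 34 = 36)
1/(U(2) + b(-52)) = 1/((1 + 2)/(14 + 2) + 36) = 1/(3/16 + 36) = 1/(579/16) = 16/579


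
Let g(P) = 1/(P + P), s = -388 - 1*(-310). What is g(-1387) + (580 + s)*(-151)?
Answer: -210274749/2774 ≈ -75802.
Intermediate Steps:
s = -78 (s = -388 + 310 = -78)
g(P) = 1/(2*P)
g(-1387) + (580 + s)*(-151) = (1/2)/(-1387) + (580 - 78)*(-151) = (1/2)*(-1/1387) + 502*(-151) = -1/2774 - 75802 = -210274749/2774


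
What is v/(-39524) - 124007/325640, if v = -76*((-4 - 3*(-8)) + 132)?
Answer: -284864847/3217648840 ≈ -0.088532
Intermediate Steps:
v = -11552 (v = -76*((-4 + 24) + 132) = -76*(20 + 132) = -76*152 = -11552)
v/(-39524) - 124007/325640 = -11552/(-39524) - 124007/325640 = -11552*(-1/39524) - 124007*1/325640 = 2888/9881 - 124007/325640 = -284864847/3217648840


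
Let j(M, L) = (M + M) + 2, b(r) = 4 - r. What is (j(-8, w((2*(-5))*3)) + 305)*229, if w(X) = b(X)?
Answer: 66639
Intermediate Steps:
w(X) = 4 - X
j(M, L) = 2 + 2*M (j(M, L) = 2*M + 2 = 2 + 2*M)
(j(-8, w((2*(-5))*3)) + 305)*229 = ((2 + 2*(-8)) + 305)*229 = ((2 - 16) + 305)*229 = (-14 + 305)*229 = 291*229 = 66639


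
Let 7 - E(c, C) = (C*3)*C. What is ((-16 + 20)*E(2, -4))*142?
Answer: -23288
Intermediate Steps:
E(c, C) = 7 - 3*C² (E(c, C) = 7 - C*3*C = 7 - 3*C*C = 7 - 3*C²)
((-16 + 20)*E(2, -4))*142 = ((-16 + 20)*(7 - 3*(-4)²))*142 = (4*(7 - 3*16))*142 = (4*(7 - 48))*142 = (4*(-41))*142 = -164*142 = -23288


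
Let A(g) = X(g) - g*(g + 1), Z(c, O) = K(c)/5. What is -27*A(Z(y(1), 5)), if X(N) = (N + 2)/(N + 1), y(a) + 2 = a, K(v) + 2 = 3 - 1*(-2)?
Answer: -3591/200 ≈ -17.955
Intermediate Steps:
K(v) = 3 (K(v) = -2 + (3 - 1*(-2)) = -2 + (3 + 2) = -2 + 5 = 3)
y(a) = -2 + a
Z(c, O) = ⅗ (Z(c, O) = 3/5 = 3*(⅕) = ⅗)
X(N) = (2 + N)/(1 + N)
A(g) = (2 + g)/(1 + g) - g*(1 + g) (A(g) = (2 + g)/(1 + g) - g*(g + 1) = (2 + g)/(1 + g) - g*(1 + g))
-27*A(Z(y(1), 5)) = -27*(2 - (⅗)³ - 2*(⅗)²)/(1 + ⅗) = -27*(2 - 1*27/125 - 2*9/25)/8/5 = -135*(2 - 27/125 - 18/25)/8 = -135*133/(8*125) = -27*133/200 = -3591/200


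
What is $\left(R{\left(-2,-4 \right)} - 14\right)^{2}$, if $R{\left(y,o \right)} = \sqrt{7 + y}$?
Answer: $\left(14 - \sqrt{5}\right)^{2} \approx 138.39$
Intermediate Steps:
$\left(R{\left(-2,-4 \right)} - 14\right)^{2} = \left(\sqrt{7 - 2} - 14\right)^{2} = \left(\sqrt{5} - 14\right)^{2} = \left(-14 + \sqrt{5}\right)^{2}$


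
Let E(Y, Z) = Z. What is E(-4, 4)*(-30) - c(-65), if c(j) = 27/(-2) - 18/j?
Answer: -13881/130 ≈ -106.78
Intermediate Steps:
c(j) = -27/2 - 18/j (c(j) = 27*(-½) - 18/j = -27/2 - 18/j)
E(-4, 4)*(-30) - c(-65) = 4*(-30) - (-27/2 - 18/(-65)) = -120 - (-27/2 - 18*(-1/65)) = -120 - (-27/2 + 18/65) = -120 - 1*(-1719/130) = -120 + 1719/130 = -13881/130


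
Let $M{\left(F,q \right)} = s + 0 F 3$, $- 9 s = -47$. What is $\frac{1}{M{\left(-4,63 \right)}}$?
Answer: $\frac{9}{47} \approx 0.19149$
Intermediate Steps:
$s = \frac{47}{9}$ ($s = \left(- \frac{1}{9}\right) \left(-47\right) = \frac{47}{9} \approx 5.2222$)
$M{\left(F,q \right)} = \frac{47}{9}$ ($M{\left(F,q \right)} = \frac{47}{9} + 0 F 3 = \frac{47}{9} + 0 \cdot 3 = \frac{47}{9} + 0 = \frac{47}{9}$)
$\frac{1}{M{\left(-4,63 \right)}} = \frac{1}{\frac{47}{9}} = \frac{9}{47}$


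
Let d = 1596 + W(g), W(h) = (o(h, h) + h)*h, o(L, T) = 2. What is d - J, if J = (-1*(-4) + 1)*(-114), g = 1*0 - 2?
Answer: 2166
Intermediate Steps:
g = -2 (g = 0 - 2 = -2)
W(h) = h*(2 + h) (W(h) = (2 + h)*h = h*(2 + h))
J = -570 (J = (4 + 1)*(-114) = 5*(-114) = -570)
d = 1596 (d = 1596 - 2*(2 - 2) = 1596 - 2*0 = 1596 + 0 = 1596)
d - J = 1596 - 1*(-570) = 1596 + 570 = 2166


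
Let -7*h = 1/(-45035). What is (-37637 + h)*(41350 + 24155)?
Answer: -155441741314464/63049 ≈ -2.4654e+9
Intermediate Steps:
h = 1/315245 (h = -1/7/(-45035) = -1/7*(-1/45035) = 1/315245 ≈ 3.1721e-6)
(-37637 + h)*(41350 + 24155) = (-37637 + 1/315245)*(41350 + 24155) = -11864876064/315245*65505 = -155441741314464/63049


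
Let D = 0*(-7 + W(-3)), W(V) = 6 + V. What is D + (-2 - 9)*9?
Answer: -99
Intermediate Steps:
D = 0 (D = 0*(-7 + (6 - 3)) = 0*(-7 + 3) = 0*(-4) = 0)
D + (-2 - 9)*9 = 0 + (-2 - 9)*9 = 0 - 11*9 = 0 - 99 = -99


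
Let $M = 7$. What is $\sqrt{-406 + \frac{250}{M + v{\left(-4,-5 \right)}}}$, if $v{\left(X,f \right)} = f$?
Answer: $i \sqrt{281} \approx 16.763 i$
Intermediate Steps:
$\sqrt{-406 + \frac{250}{M + v{\left(-4,-5 \right)}}} = \sqrt{-406 + \frac{250}{7 - 5}} = \sqrt{-406 + \frac{250}{2}} = \sqrt{-406 + 250 \cdot \frac{1}{2}} = \sqrt{-406 + 125} = \sqrt{-281} = i \sqrt{281}$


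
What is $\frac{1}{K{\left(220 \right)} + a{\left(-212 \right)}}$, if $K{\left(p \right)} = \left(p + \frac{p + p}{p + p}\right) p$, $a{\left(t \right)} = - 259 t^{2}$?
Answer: $- \frac{1}{11591876} \approx -8.6267 \cdot 10^{-8}$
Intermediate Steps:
$K{\left(p \right)} = p \left(1 + p\right)$ ($K{\left(p \right)} = \left(p + \frac{2 p}{2 p}\right) p = \left(p + 2 p \frac{1}{2 p}\right) p = \left(p + 1\right) p = \left(1 + p\right) p = p \left(1 + p\right)$)
$\frac{1}{K{\left(220 \right)} + a{\left(-212 \right)}} = \frac{1}{220 \left(1 + 220\right) - 259 \left(-212\right)^{2}} = \frac{1}{220 \cdot 221 - 11640496} = \frac{1}{48620 - 11640496} = \frac{1}{-11591876} = - \frac{1}{11591876}$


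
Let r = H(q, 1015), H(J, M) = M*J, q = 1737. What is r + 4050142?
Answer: 5813197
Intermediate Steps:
H(J, M) = J*M
r = 1763055 (r = 1737*1015 = 1763055)
r + 4050142 = 1763055 + 4050142 = 5813197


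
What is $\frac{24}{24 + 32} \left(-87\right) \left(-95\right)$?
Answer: $\frac{24795}{7} \approx 3542.1$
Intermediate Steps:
$\frac{24}{24 + 32} \left(-87\right) \left(-95\right) = \frac{24}{56} \left(-87\right) \left(-95\right) = 24 \cdot \frac{1}{56} \left(-87\right) \left(-95\right) = \frac{3}{7} \left(-87\right) \left(-95\right) = \left(- \frac{261}{7}\right) \left(-95\right) = \frac{24795}{7}$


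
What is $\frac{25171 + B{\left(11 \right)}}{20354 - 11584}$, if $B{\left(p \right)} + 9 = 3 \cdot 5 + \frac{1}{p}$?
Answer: $\frac{138474}{48235} \approx 2.8708$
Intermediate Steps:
$B{\left(p \right)} = 6 + \frac{1}{p}$ ($B{\left(p \right)} = -9 + \left(3 \cdot 5 + \frac{1}{p}\right) = -9 + \left(15 + \frac{1}{p}\right) = 6 + \frac{1}{p}$)
$\frac{25171 + B{\left(11 \right)}}{20354 - 11584} = \frac{25171 + \left(6 + \frac{1}{11}\right)}{20354 - 11584} = \frac{25171 + \left(6 + \frac{1}{11}\right)}{8770} = \left(25171 + \frac{67}{11}\right) \frac{1}{8770} = \frac{276948}{11} \cdot \frac{1}{8770} = \frac{138474}{48235}$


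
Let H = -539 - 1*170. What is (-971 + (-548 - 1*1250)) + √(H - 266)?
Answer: -2769 + 5*I*√39 ≈ -2769.0 + 31.225*I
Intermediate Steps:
H = -709 (H = -539 - 170 = -709)
(-971 + (-548 - 1*1250)) + √(H - 266) = (-971 + (-548 - 1*1250)) + √(-709 - 266) = (-971 + (-548 - 1250)) + √(-975) = (-971 - 1798) + 5*I*√39 = -2769 + 5*I*√39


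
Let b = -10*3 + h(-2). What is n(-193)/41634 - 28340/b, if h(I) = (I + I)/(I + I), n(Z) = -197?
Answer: 1179901847/1207386 ≈ 977.24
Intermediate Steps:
h(I) = 1 (h(I) = (2*I)/((2*I)) = (2*I)*(1/(2*I)) = 1)
b = -29 (b = -10*3 + 1 = -30 + 1 = -29)
n(-193)/41634 - 28340/b = -197/41634 - 28340/(-29) = -197*1/41634 - 28340*(-1/29) = -197/41634 + 28340/29 = 1179901847/1207386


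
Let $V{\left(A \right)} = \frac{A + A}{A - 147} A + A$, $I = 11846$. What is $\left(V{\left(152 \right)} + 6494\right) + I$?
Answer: $\frac{138668}{5} \approx 27734.0$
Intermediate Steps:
$V{\left(A \right)} = A + \frac{2 A^{2}}{-147 + A}$ ($V{\left(A \right)} = \frac{2 A}{-147 + A} A + A = \frac{2 A^{2}}{-147 + A} + A = A + \frac{2 A^{2}}{-147 + A}$)
$\left(V{\left(152 \right)} + 6494\right) + I = \left(3 \cdot 152 \frac{1}{-147 + 152} \left(-49 + 152\right) + 6494\right) + 11846 = \left(3 \cdot 152 \cdot \frac{1}{5} \cdot 103 + 6494\right) + 11846 = \left(\frac{46968}{5} + 6494\right) + 11846 = \frac{79438}{5} + 11846 = \frac{138668}{5}$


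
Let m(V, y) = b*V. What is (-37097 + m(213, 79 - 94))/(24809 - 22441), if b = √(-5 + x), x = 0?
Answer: -37097/2368 + 213*I*√5/2368 ≈ -15.666 + 0.20113*I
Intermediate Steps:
b = I*√5 (b = √(-5 + 0) = √(-5) = I*√5 ≈ 2.2361*I)
m(V, y) = I*V*√5 (m(V, y) = (I*√5)*V = I*V*√5)
(-37097 + m(213, 79 - 94))/(24809 - 22441) = (-37097 + I*213*√5)/(24809 - 22441) = (-37097 + 213*I*√5)/2368 = (-37097 + 213*I*√5)*(1/2368) = -37097/2368 + 213*I*√5/2368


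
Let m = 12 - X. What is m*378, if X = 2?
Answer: 3780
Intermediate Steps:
m = 10 (m = 12 - 1*2 = 12 - 2 = 10)
m*378 = 10*378 = 3780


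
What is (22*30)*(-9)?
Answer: -5940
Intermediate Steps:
(22*30)*(-9) = 660*(-9) = -5940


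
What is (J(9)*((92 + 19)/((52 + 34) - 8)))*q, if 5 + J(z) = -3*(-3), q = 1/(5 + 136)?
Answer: 74/1833 ≈ 0.040371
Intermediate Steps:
q = 1/141 ≈ 0.0070922
J(z) = 4 (J(z) = -5 - 3*(-3) = -5 + 9 = 4)
(J(9)*((92 + 19)/((52 + 34) - 8)))*q = (4*((92 + 19)/((52 + 34) - 8)))*(1/141) = (4*(111/(86 - 8)))*(1/141) = (4*(111/78))*(1/141) = (4*(111*(1/78)))*(1/141) = (4*(37/26))*(1/141) = (74/13)*(1/141) = 74/1833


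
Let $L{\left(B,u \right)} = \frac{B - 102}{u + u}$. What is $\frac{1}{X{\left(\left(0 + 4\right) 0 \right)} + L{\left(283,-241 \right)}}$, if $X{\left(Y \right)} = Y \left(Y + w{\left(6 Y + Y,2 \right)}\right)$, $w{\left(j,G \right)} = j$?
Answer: $- \frac{482}{181} \approx -2.663$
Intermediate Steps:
$L{\left(B,u \right)} = \frac{-102 + B}{2 u}$
$X{\left(Y \right)} = 8 Y^{2}$ ($X{\left(Y \right)} = Y \left(Y + \left(6 Y + Y\right)\right) = Y \left(Y + 7 Y\right) = Y 8 Y = 8 Y^{2}$)
$\frac{1}{X{\left(\left(0 + 4\right) 0 \right)} + L{\left(283,-241 \right)}} = \frac{1}{8 \left(\left(0 + 4\right) 0\right)^{2} + \frac{-102 + 283}{2 \left(-241\right)}} = \frac{1}{8 \left(4 \cdot 0\right)^{2} + \frac{1}{2} \left(- \frac{1}{241}\right) 181} = \frac{1}{8 \cdot 0^{2} - \frac{181}{482}} = \frac{1}{8 \cdot 0 - \frac{181}{482}} = \frac{1}{0 - \frac{181}{482}} = \frac{1}{- \frac{181}{482}} = - \frac{482}{181}$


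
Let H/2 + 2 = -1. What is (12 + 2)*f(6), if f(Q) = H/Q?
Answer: -14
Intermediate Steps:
H = -6 (H = -4 + 2*(-1) = -4 - 2 = -6)
f(Q) = -6/Q
(12 + 2)*f(6) = (12 + 2)*(-6/6) = 14*(-6*1/6) = 14*(-1) = -14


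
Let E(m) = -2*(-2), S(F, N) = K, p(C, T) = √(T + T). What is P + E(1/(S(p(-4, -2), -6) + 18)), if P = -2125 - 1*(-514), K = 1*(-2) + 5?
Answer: -1607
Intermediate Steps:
K = 3 (K = -2 + 5 = 3)
p(C, T) = √2*√T (p(C, T) = √(2*T) = √2*√T)
S(F, N) = 3
P = -1611 (P = -2125 + 514 = -1611)
E(m) = 4
P + E(1/(S(p(-4, -2), -6) + 18)) = -1611 + 4 = -1607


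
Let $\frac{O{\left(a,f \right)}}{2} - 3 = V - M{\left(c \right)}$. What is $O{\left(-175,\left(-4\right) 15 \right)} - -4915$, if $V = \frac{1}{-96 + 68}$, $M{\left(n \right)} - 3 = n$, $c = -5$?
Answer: $\frac{68949}{14} \approx 4924.9$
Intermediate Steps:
$M{\left(n \right)} = 3 + n$
$V = - \frac{1}{28}$ ($V = \frac{1}{-28} = - \frac{1}{28} \approx -0.035714$)
$O{\left(a,f \right)} = \frac{139}{14}$ ($O{\left(a,f \right)} = 6 + 2 \left(- \frac{1}{28} - \left(3 - 5\right)\right) = 6 + 2 \left(- \frac{1}{28} - -2\right) = 6 + 2 \left(- \frac{1}{28} + 2\right) = 6 + 2 \cdot \frac{55}{28} = 6 + \frac{55}{14} = \frac{139}{14}$)
$O{\left(-175,\left(-4\right) 15 \right)} - -4915 = \frac{139}{14} - -4915 = \frac{139}{14} + 4915 = \frac{68949}{14}$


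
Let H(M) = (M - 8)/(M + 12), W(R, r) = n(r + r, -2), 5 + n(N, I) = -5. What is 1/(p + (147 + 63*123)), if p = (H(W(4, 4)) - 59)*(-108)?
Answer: 1/15240 ≈ 6.5617e-5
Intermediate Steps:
n(N, I) = -10 (n(N, I) = -5 - 5 = -10)
W(R, r) = -10
H(M) = (-8 + M)/(12 + M)
p = 7344 (p = ((-8 - 10)/(12 - 10) - 59)*(-108) = (-18/2 - 59)*(-108) = ((1/2)*(-18) - 59)*(-108) = (-9 - 59)*(-108) = -68*(-108) = 7344)
1/(p + (147 + 63*123)) = 1/(7344 + (147 + 63*123)) = 1/(7344 + (147 + 7749)) = 1/(7344 + 7896) = 1/15240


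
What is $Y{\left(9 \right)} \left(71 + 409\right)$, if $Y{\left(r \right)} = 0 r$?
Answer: $0$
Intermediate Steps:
$Y{\left(r \right)} = 0$
$Y{\left(9 \right)} \left(71 + 409\right) = 0 \left(71 + 409\right) = 0 \cdot 480 = 0$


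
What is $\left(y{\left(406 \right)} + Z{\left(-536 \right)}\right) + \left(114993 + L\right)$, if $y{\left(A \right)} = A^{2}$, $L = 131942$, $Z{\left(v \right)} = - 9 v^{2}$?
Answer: $-2173893$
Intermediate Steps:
$\left(y{\left(406 \right)} + Z{\left(-536 \right)}\right) + \left(114993 + L\right) = \left(406^{2} - 9 \left(-536\right)^{2}\right) + \left(114993 + 131942\right) = \left(164836 - 2585664\right) + 246935 = -2420828 + 246935 = -2173893$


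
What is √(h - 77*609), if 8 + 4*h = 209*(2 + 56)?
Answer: I*√175458/2 ≈ 209.44*I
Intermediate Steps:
h = 6057/2 (h = -2 + (209*(2 + 56))/4 = -2 + (209*58)/4 = -2 + (¼)*12122 = -2 + 6061/2 = 6057/2 ≈ 3028.5)
√(h - 77*609) = √(6057/2 - 77*609) = √(6057/2 - 46893) = √(-87729/2) = I*√175458/2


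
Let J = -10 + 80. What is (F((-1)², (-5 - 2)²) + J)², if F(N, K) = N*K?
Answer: 14161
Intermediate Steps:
F(N, K) = K*N
J = 70
(F((-1)², (-5 - 2)²) + J)² = ((-5 - 2)²*(-1)² + 70)² = ((-7)²*1 + 70)² = (49*1 + 70)² = (49 + 70)² = 119² = 14161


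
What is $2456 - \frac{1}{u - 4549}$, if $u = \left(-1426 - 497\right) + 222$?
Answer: $\frac{15350001}{6250} \approx 2456.0$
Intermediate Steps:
$u = -1701$ ($u = -1923 + 222 = -1701$)
$2456 - \frac{1}{u - 4549} = 2456 - \frac{1}{-1701 - 4549} = 2456 - \frac{1}{-6250} = 2456 - - \frac{1}{6250} = 2456 + \frac{1}{6250} = \frac{15350001}{6250}$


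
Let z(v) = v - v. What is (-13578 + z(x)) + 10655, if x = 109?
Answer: -2923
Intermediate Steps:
z(v) = 0
(-13578 + z(x)) + 10655 = (-13578 + 0) + 10655 = -13578 + 10655 = -2923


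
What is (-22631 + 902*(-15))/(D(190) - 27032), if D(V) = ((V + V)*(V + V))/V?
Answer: 36161/26272 ≈ 1.3764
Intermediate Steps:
D(V) = 4*V (D(V) = ((2*V)*(2*V))/V = (4*V²)/V = 4*V)
(-22631 + 902*(-15))/(D(190) - 27032) = (-22631 + 902*(-15))/(4*190 - 27032) = (-22631 - 13530)/(760 - 27032) = -36161/(-26272) = -36161*(-1/26272) = 36161/26272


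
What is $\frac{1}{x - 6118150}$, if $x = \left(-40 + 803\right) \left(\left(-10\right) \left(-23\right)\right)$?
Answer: $- \frac{1}{5942660} \approx -1.6827 \cdot 10^{-7}$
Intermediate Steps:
$x = 175490$ ($x = 763 \cdot 230 = 175490$)
$\frac{1}{x - 6118150} = \frac{1}{175490 - 6118150} = \frac{1}{-5942660} = - \frac{1}{5942660}$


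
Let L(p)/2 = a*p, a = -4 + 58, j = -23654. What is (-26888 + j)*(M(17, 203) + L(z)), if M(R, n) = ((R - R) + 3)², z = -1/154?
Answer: -32296338/77 ≈ -4.1943e+5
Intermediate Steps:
z = -1/154 (z = -1*1/154 = -1/154 ≈ -0.0064935)
M(R, n) = 9 (M(R, n) = (0 + 3)² = 3² = 9)
a = 54
L(p) = 108*p (L(p) = 2*(54*p) = 108*p)
(-26888 + j)*(M(17, 203) + L(z)) = (-26888 - 23654)*(9 + 108*(-1/154)) = -50542*(9 - 54/77) = -50542*639/77 = -32296338/77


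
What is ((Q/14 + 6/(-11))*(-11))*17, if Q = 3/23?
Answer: 32283/322 ≈ 100.26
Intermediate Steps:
Q = 3/23 (Q = 3*(1/23) = 3/23 ≈ 0.13043)
((Q/14 + 6/(-11))*(-11))*17 = (((3/23)/14 + 6/(-11))*(-11))*17 = (((3/23)*(1/14) + 6*(-1/11))*(-11))*17 = ((3/322 - 6/11)*(-11))*17 = -1899/3542*(-11)*17 = (1899/322)*17 = 32283/322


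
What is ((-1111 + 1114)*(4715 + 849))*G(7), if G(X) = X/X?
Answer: 16692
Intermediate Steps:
G(X) = 1
((-1111 + 1114)*(4715 + 849))*G(7) = ((-1111 + 1114)*(4715 + 849))*1 = (3*5564)*1 = 16692*1 = 16692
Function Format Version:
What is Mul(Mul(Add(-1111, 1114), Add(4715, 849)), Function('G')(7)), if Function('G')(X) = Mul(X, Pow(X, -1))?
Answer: 16692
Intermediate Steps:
Function('G')(X) = 1
Mul(Mul(Add(-1111, 1114), Add(4715, 849)), Function('G')(7)) = Mul(Mul(Add(-1111, 1114), Add(4715, 849)), 1) = Mul(Mul(3, 5564), 1) = Mul(16692, 1) = 16692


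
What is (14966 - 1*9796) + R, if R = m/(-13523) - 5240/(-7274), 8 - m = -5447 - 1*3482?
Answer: 254279817061/49183151 ≈ 5170.1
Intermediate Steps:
m = 8937 (m = 8 - (-5447 - 1*3482) = 8 - (-5447 - 3482) = 8 - 1*(-8929) = 8 + 8929 = 8937)
R = 2926391/49183151 (R = 8937/(-13523) - 5240/(-7274) = 8937*(-1/13523) - 5240*(-1/7274) = -8937/13523 + 2620/3637 = 2926391/49183151 ≈ 0.059500)
(14966 - 1*9796) + R = (14966 - 1*9796) + 2926391/49183151 = (14966 - 9796) + 2926391/49183151 = 5170 + 2926391/49183151 = 254279817061/49183151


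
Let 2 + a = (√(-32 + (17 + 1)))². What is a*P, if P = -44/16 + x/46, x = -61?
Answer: 1500/23 ≈ 65.217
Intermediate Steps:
P = -375/92 (P = -44/16 - 61/46 = -44*1/16 - 61*1/46 = -11/4 - 61/46 = -375/92 ≈ -4.0761)
a = -16 (a = -2 + (√(-32 + (17 + 1)))² = -2 + (√(-32 + 18))² = -2 + (√(-14))² = -2 + (I*√14)² = -2 - 14 = -16)
a*P = -16*(-375/92) = 1500/23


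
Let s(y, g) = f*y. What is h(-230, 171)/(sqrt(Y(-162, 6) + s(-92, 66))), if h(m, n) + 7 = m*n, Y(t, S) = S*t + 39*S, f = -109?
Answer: -39337*sqrt(9290)/9290 ≈ -408.13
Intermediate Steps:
Y(t, S) = 39*S + S*t
s(y, g) = -109*y
h(m, n) = -7 + m*n
h(-230, 171)/(sqrt(Y(-162, 6) + s(-92, 66))) = (-7 - 230*171)/(sqrt(6*(39 - 162) - 109*(-92))) = (-7 - 39330)/(sqrt(6*(-123) + 10028)) = -39337/sqrt(-738 + 10028) = -39337*sqrt(9290)/9290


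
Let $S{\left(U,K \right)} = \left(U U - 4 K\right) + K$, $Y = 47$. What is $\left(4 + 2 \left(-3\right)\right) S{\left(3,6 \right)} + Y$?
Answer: $65$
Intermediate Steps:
$S{\left(U,K \right)} = U^{2} - 3 K$ ($S{\left(U,K \right)} = \left(U^{2} - 4 K\right) + K = U^{2} - 3 K$)
$\left(4 + 2 \left(-3\right)\right) S{\left(3,6 \right)} + Y = \left(4 + 2 \left(-3\right)\right) \left(3^{2} - 18\right) + 47 = \left(4 - 6\right) \left(9 - 18\right) + 47 = \left(-2\right) \left(-9\right) + 47 = 18 + 47 = 65$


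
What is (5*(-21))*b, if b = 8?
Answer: -840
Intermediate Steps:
(5*(-21))*b = (5*(-21))*8 = -105*8 = -840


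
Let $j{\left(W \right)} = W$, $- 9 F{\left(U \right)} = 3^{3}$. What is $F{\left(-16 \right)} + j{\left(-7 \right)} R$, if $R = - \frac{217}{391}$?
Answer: $\frac{346}{391} \approx 0.88491$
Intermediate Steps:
$F{\left(U \right)} = -3$ ($F{\left(U \right)} = - \frac{3^{3}}{9} = \left(- \frac{1}{9}\right) 27 = -3$)
$R = - \frac{217}{391}$ ($R = \left(-217\right) \frac{1}{391} = - \frac{217}{391} \approx -0.55499$)
$F{\left(-16 \right)} + j{\left(-7 \right)} R = -3 - - \frac{1519}{391} = -3 + \frac{1519}{391} = \frac{346}{391}$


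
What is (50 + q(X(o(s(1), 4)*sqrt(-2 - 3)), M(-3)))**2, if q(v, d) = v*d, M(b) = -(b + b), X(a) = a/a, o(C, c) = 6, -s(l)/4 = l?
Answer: 3136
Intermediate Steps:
s(l) = -4*l
X(a) = 1
M(b) = -2*b
q(v, d) = d*v
(50 + q(X(o(s(1), 4)*sqrt(-2 - 3)), M(-3)))**2 = (50 - 2*(-3)*1)**2 = (50 + 6*1)**2 = (50 + 6)**2 = 56**2 = 3136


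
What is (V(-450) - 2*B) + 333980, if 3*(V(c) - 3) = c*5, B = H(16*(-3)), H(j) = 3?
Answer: 333227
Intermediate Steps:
B = 3
V(c) = 3 + 5*c/3 (V(c) = 3 + (c*5)/3 = 3 + (5*c)/3 = 3 + 5*c/3)
(V(-450) - 2*B) + 333980 = ((3 + (5/3)*(-450)) - 2*3) + 333980 = ((3 - 750) - 6) + 333980 = (-747 - 6) + 333980 = -753 + 333980 = 333227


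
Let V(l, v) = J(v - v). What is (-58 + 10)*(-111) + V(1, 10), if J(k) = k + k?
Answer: 5328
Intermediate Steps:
J(k) = 2*k
V(l, v) = 0 (V(l, v) = 2*(v - v) = 2*0 = 0)
(-58 + 10)*(-111) + V(1, 10) = (-58 + 10)*(-111) + 0 = -48*(-111) + 0 = 5328 + 0 = 5328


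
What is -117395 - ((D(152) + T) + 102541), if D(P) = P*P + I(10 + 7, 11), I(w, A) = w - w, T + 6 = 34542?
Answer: -277576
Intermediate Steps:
T = 34536 (T = -6 + 34542 = 34536)
I(w, A) = 0
D(P) = P² (D(P) = P*P + 0 = P² + 0 = P²)
-117395 - ((D(152) + T) + 102541) = -117395 - ((152² + 34536) + 102541) = -117395 - ((23104 + 34536) + 102541) = -117395 - (57640 + 102541) = -117395 - 1*160181 = -117395 - 160181 = -277576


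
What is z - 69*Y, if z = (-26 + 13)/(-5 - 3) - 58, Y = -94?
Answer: 51437/8 ≈ 6429.6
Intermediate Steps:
z = -451/8 (z = -13/(-8) - 58 = -13*(-1/8) - 58 = 13/8 - 58 = -451/8 ≈ -56.375)
z - 69*Y = -451/8 - 69*(-94) = -451/8 + 6486 = 51437/8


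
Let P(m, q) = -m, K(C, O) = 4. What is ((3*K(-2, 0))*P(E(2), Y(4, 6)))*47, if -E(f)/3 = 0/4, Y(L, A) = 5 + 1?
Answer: 0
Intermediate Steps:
Y(L, A) = 6
E(f) = 0 (E(f) = -0/4 = -3*0 = 0)
((3*K(-2, 0))*P(E(2), Y(4, 6)))*47 = ((3*4)*(-1*0))*47 = (12*0)*47 = 0*47 = 0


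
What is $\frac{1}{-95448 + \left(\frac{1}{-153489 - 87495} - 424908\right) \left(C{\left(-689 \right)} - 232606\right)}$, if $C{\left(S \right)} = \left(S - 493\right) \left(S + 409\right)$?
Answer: $- \frac{120492}{5035541042114137} \approx -2.3928 \cdot 10^{-11}$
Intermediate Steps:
$C{\left(S \right)} = \left(-493 + S\right) \left(409 + S\right)$
$\frac{1}{-95448 + \left(\frac{1}{-153489 - 87495} - 424908\right) \left(C{\left(-689 \right)} - 232606\right)} = \frac{1}{-95448 + \left(\frac{1}{-153489 - 87495} - 424908\right) \left(\left(-201637 + \left(-689\right)^{2} - -57876\right) - 232606\right)} = \frac{1}{-95448 + \left(\frac{1}{-240984} - 424908\right) \left(\left(-201637 + 474721 + 57876\right) - 232606\right)} = \frac{1}{-95448 + \left(- \frac{1}{240984} - 424908\right) \left(330960 - 232606\right)} = \frac{1}{-95448 - \frac{5035529541393721}{120492}} = \frac{1}{- \frac{5035541042114137}{120492}} = - \frac{120492}{5035541042114137}$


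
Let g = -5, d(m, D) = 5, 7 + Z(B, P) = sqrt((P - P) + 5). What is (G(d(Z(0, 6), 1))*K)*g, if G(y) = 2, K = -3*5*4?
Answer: 600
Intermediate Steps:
Z(B, P) = -7 + sqrt(5) (Z(B, P) = -7 + sqrt((P - P) + 5) = -7 + sqrt(0 + 5) = -7 + sqrt(5))
K = -60 (K = -15*4 = -60)
(G(d(Z(0, 6), 1))*K)*g = (2*(-60))*(-5) = -120*(-5) = 600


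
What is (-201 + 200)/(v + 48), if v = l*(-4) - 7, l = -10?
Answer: -1/81 ≈ -0.012346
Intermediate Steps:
v = 33 (v = -10*(-4) - 7 = 40 - 7 = 33)
(-201 + 200)/(v + 48) = (-201 + 200)/(33 + 48) = -1/81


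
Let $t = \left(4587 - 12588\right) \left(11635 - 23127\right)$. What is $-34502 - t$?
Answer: $-91981994$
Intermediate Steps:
$t = 91947492$ ($t = \left(-8001\right) \left(-11492\right) = 91947492$)
$-34502 - t = -34502 - 91947492 = -91981994$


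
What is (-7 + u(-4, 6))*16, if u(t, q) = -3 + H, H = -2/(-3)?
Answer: -448/3 ≈ -149.33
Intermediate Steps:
H = ⅔ (H = -2*(-⅓) = ⅔ ≈ 0.66667)
u(t, q) = -7/3 (u(t, q) = -3 + ⅔ = -7/3)
(-7 + u(-4, 6))*16 = (-7 - 7/3)*16 = -28/3*16 = -448/3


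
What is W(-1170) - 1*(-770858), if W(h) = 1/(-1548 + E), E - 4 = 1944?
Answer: 308343201/400 ≈ 7.7086e+5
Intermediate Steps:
E = 1948 (E = 4 + 1944 = 1948)
W(h) = 1/400 (W(h) = 1/(-1548 + 1948) = 1/400)
W(-1170) - 1*(-770858) = 1/400 - 1*(-770858) = 1/400 + 770858 = 308343201/400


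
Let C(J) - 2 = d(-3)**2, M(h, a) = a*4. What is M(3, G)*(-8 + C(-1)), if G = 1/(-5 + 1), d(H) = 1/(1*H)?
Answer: 53/9 ≈ 5.8889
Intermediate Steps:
d(H) = 1/H
G = -1/4 (G = 1/(-4) = -1/4 ≈ -0.25000)
M(h, a) = 4*a
C(J) = 19/9 (C(J) = 2 + (1/(-3))**2 = 2 + (-1/3)**2 = 2 + 1/9 = 19/9)
M(3, G)*(-8 + C(-1)) = (4*(-1/4))*(-8 + 19/9) = -1*(-53/9) = 53/9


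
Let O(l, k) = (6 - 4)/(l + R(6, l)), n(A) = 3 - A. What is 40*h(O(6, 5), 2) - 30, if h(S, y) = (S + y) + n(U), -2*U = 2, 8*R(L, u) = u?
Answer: 5990/27 ≈ 221.85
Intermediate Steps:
R(L, u) = u/8
U = -1 (U = -1/2*2 = -1)
O(l, k) = 16/(9*l) (O(l, k) = (6 - 4)/(l + l/8) = 2/((9*l/8)) = 2*(8/(9*l)) = 16/(9*l))
h(S, y) = 4 + S + y (h(S, y) = (S + y) + (3 - 1*(-1)) = (S + y) + (3 + 1) = (S + y) + 4 = 4 + S + y)
40*h(O(6, 5), 2) - 30 = 40*(4 + (16/9)/6 + 2) - 30 = 40*(4 + (16/9)*(1/6) + 2) - 30 = 40*(4 + 8/27 + 2) - 30 = 40*(170/27) - 30 = 6800/27 - 30 = 5990/27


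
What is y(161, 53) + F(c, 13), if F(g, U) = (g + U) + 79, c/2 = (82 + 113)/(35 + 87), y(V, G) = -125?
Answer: -1818/61 ≈ -29.803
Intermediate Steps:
c = 195/61 (c = 2*((82 + 113)/(35 + 87)) = 2*(195/122) = 195/61 ≈ 3.1967)
F(g, U) = 79 + U + g (F(g, U) = (U + g) + 79 = 79 + U + g)
y(161, 53) + F(c, 13) = -125 + (79 + 13 + 195/61) = -125 + 5807/61 = -1818/61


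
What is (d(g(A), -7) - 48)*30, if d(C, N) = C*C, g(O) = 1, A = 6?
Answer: -1410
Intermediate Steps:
d(C, N) = C²
(d(g(A), -7) - 48)*30 = (1² - 48)*30 = (1 - 48)*30 = -47*30 = -1410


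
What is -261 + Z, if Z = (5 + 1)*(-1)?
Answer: -267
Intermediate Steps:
Z = -6 (Z = 6*(-1) = -6)
-261 + Z = -261 - 6 = -267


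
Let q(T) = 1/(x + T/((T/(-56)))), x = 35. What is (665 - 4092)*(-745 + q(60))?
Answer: 53618842/21 ≈ 2.5533e+6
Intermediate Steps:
q(T) = -1/21 (q(T) = 1/(35 + T/((T/(-56)))) = 1/(35 + T/((T*(-1/56)))) = 1/(35 + T/((-T/56))) = 1/(35 + T*(-56/T)) = 1/(35 - 56) = 1/(-21) = -1/21)
(665 - 4092)*(-745 + q(60)) = (665 - 4092)*(-745 - 1/21) = -3427*(-15646/21) = 53618842/21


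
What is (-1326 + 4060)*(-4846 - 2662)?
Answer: -20526872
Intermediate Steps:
(-1326 + 4060)*(-4846 - 2662) = 2734*(-7508) = -20526872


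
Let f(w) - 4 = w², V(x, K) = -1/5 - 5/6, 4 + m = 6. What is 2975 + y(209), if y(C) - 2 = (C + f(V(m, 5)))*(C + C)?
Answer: 41605799/450 ≈ 92457.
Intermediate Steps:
m = 2 (m = -4 + 6 = 2)
V(x, K) = -31/30 (V(x, K) = -1*⅕ - 5*⅙ = -⅕ - ⅚ = -31/30)
f(w) = 4 + w²
y(C) = 2 + 2*C*(4561/900 + C) (y(C) = 2 + (C + (4 + (-31/30)²))*(C + C) = 2 + (C + (4 + 961/900))*(2*C) = 2 + (C + 4561/900)*(2*C) = 2 + (4561/900 + C)*(2*C) = 2 + 2*C*(4561/900 + C))
2975 + y(209) = 2975 + (2 + 2*209² + (4561/450)*209) = 2975 + (2 + 2*43681 + 953249/450) = 2975 + (2 + 87362 + 953249/450) = 2975 + 40267049/450 = 41605799/450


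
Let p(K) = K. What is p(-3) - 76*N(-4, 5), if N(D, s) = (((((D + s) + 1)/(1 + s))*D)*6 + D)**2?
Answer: -10947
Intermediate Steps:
N(D, s) = (D + 6*D*(1 + D + s)/(1 + s))**2 (N(D, s) = ((((1 + D + s)/(1 + s))*D)*6 + D)**2 = ((D*(1 + D + s)/(1 + s))*6 + D)**2 = (6*D*(1 + D + s)/(1 + s) + D)**2 = (D + 6*D*(1 + D + s)/(1 + s))**2)
p(-3) - 76*N(-4, 5) = -3 - 76*(-4)**2*(7 + 6*(-4) + 7*5)**2/(1 + 5)**2 = -3 - 1216*(7 - 24 + 35)**2/6**2 = -3 - 1216*18**2/36 = -3 - 1216*324/36 = -3 - 76*144 = -3 - 10944 = -10947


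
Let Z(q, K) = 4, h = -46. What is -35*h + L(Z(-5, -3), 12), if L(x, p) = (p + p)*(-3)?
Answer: 1538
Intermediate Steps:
L(x, p) = -6*p (L(x, p) = (2*p)*(-3) = -6*p)
-35*h + L(Z(-5, -3), 12) = -35*(-46) - 6*12 = 1610 - 72 = 1538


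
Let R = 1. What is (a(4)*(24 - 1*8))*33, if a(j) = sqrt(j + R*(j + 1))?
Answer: 1584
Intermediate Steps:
a(j) = sqrt(1 + 2*j) (a(j) = sqrt(j + 1*(j + 1)) = sqrt(j + 1*(1 + j)) = sqrt(j + (1 + j)) = sqrt(1 + 2*j))
(a(4)*(24 - 1*8))*33 = (sqrt(1 + 2*4)*(24 - 1*8))*33 = (sqrt(1 + 8)*(24 - 8))*33 = (sqrt(9)*16)*33 = (3*16)*33 = 48*33 = 1584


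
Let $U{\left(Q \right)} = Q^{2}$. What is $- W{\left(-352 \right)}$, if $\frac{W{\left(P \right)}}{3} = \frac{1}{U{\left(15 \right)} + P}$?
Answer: $\frac{3}{127} \approx 0.023622$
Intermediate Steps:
$W{\left(P \right)} = \frac{3}{225 + P}$ ($W{\left(P \right)} = \frac{3}{15^{2} + P} = \frac{3}{225 + P}$)
$- W{\left(-352 \right)} = - \frac{3}{225 - 352} = - \frac{3}{-127} = - \frac{3 \left(-1\right)}{127} = \left(-1\right) \left(- \frac{3}{127}\right) = \frac{3}{127}$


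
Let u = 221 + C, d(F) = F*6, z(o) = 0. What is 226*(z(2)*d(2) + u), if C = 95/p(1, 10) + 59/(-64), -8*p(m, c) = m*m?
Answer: -3904715/32 ≈ -1.2202e+5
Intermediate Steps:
p(m, c) = -m²/8 (p(m, c) = -m*m/8 = -m²/8)
d(F) = 6*F
C = -48699/64 (C = 95/((-⅛*1²)) + 59/(-64) = 95/((-⅛*1)) + 59*(-1/64) = 95/(-⅛) - 59/64 = 95*(-8) - 59/64 = -760 - 59/64 = -48699/64 ≈ -760.92)
u = -34555/64 (u = 221 - 48699/64 = -34555/64 ≈ -539.92)
226*(z(2)*d(2) + u) = 226*(0*(6*2) - 34555/64) = 226*(0*12 - 34555/64) = 226*(0 - 34555/64) = 226*(-34555/64) = -3904715/32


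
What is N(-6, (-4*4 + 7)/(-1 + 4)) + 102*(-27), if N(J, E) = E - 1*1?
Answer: -2758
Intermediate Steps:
N(J, E) = -1 + E (N(J, E) = E - 1 = -1 + E)
N(-6, (-4*4 + 7)/(-1 + 4)) + 102*(-27) = (-1 + (-4*4 + 7)/(-1 + 4)) + 102*(-27) = (-1 + (-16 + 7)/3) - 2754 = (-1 - 9*⅓) - 2754 = (-1 - 3) - 2754 = -4 - 2754 = -2758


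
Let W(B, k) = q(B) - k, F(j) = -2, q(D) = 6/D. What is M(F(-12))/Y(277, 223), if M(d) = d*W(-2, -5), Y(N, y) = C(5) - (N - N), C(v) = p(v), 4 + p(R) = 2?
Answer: 2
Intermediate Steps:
p(R) = -2 (p(R) = -4 + 2 = -2)
C(v) = -2
W(B, k) = -k + 6/B (W(B, k) = 6/B - k = -k + 6/B)
Y(N, y) = -2 (Y(N, y) = -2 - (N - N) = -2 - 1*0 = -2 + 0 = -2)
M(d) = 2*d (M(d) = d*(-1*(-5) + 6/(-2)) = d*(5 + 6*(-1/2)) = d*(5 - 3) = d*2 = 2*d)
M(F(-12))/Y(277, 223) = (2*(-2))/(-2) = -4*(-1/2) = 2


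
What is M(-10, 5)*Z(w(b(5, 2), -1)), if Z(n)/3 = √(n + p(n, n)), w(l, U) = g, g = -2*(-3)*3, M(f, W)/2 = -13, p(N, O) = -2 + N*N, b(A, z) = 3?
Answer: -156*√85 ≈ -1438.2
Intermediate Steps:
p(N, O) = -2 + N²
M(f, W) = -26 (M(f, W) = 2*(-13) = -26)
g = 18 (g = 6*3 = 18)
w(l, U) = 18
Z(n) = 3*√(-2 + n + n²) (Z(n) = 3*√(n + (-2 + n²)) = 3*√(-2 + n + n²))
M(-10, 5)*Z(w(b(5, 2), -1)) = -78*√(-2 + 18 + 18²) = -78*√(-2 + 18 + 324) = -78*√340 = -78*2*√85 = -156*√85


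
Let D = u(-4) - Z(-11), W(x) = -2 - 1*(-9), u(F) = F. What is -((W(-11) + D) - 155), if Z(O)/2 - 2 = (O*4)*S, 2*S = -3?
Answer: 288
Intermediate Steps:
S = -3/2 (S = (½)*(-3) = -3/2 ≈ -1.5000)
Z(O) = 4 - 12*O (Z(O) = 4 + 2*((O*4)*(-3/2)) = 4 + 2*((4*O)*(-3/2)) = 4 + 2*(-6*O) = 4 - 12*O)
W(x) = 7 (W(x) = -2 + 9 = 7)
D = -140 (D = -4 - (4 - 12*(-11)) = -4 - (4 + 132) = -4 - 1*136 = -4 - 136 = -140)
-((W(-11) + D) - 155) = -((7 - 140) - 155) = -(-133 - 155) = -1*(-288) = 288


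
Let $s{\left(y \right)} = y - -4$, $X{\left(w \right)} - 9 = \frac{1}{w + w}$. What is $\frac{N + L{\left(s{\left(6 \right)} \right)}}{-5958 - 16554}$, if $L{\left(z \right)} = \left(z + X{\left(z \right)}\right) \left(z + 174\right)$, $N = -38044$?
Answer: $\frac{86347}{56280} \approx 1.5342$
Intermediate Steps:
$X{\left(w \right)} = 9 + \frac{1}{2 w}$ ($X{\left(w \right)} = 9 + \frac{1}{w + w} = 9 + \frac{1}{2 w}$)
$s{\left(y \right)} = 4 + y$ ($s{\left(y \right)} = y + 4 = 4 + y$)
$L{\left(z \right)} = \left(174 + z\right) \left(9 + z + \frac{1}{2 z}\right)$ ($L{\left(z \right)} = \left(z + \left(9 + \frac{1}{2 z}\right)\right) \left(z + 174\right) = \left(9 + z + \frac{1}{2 z}\right) \left(174 + z\right) = \left(174 + z\right) \left(9 + z + \frac{1}{2 z}\right)$)
$\frac{N + L{\left(s{\left(6 \right)} \right)}}{-5958 - 16554} = \frac{-38044 + \left(\frac{3133}{2} + \left(4 + 6\right)^{2} + \frac{87}{4 + 6} + 183 \left(4 + 6\right)\right)}{-5958 - 16554} = \frac{-38044 + \left(\frac{3133}{2} + 10^{2} + \frac{87}{10} + 183 \cdot 10\right)}{-22512} = \left(-38044 + \left(\frac{3133}{2} + 100 + 87 \cdot \frac{1}{10} + 1830\right)\right) \left(- \frac{1}{22512}\right) = \left(-38044 + \left(\frac{3133}{2} + 100 + \frac{87}{10} + 1830\right)\right) \left(- \frac{1}{22512}\right) = \left(-38044 + \frac{17526}{5}\right) \left(- \frac{1}{22512}\right) = \left(- \frac{172694}{5}\right) \left(- \frac{1}{22512}\right) = \frac{86347}{56280}$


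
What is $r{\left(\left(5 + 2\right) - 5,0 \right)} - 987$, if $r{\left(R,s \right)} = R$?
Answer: $-985$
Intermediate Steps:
$r{\left(\left(5 + 2\right) - 5,0 \right)} - 987 = \left(\left(5 + 2\right) - 5\right) - 987 = \left(7 - 5\right) - 987 = 2 - 987 = -985$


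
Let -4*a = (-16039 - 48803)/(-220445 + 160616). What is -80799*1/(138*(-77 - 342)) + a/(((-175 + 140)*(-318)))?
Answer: 259917177757/186007164420 ≈ 1.3974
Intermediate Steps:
a = -10807/39886 (a = -(-16039 - 48803)/(4*(-220445 + 160616)) = -(-32421)/(2*(-59829)) = -(-32421)*(-1)/(2*59829) = -¼*21614/19943 = -10807/39886 ≈ -0.27095)
-80799*1/(138*(-77 - 342)) + a/(((-175 + 140)*(-318))) = -80799*1/(138*(-77 - 342)) - 10807*(-1/(318*(-175 + 140)))/39886 = -80799/(138*(-419)) - 10807/(39886*((-35*(-318)))) = -80799/(-57822) - 10807/39886/11130 = -80799*(-1/57822) - 10807/39886*1/11130 = 1171/838 - 10807/443931180 = 259917177757/186007164420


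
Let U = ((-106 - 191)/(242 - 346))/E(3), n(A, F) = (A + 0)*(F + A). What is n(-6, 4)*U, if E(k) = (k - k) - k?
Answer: -297/26 ≈ -11.423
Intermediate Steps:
E(k) = -k (E(k) = 0 - k = -k)
n(A, F) = A*(A + F)
U = -99/104 (U = ((-106 - 191)/(242 - 346))/((-1*3)) = -297/(-104)/(-3) = -297*(-1/104)*(-⅓) = (297/104)*(-⅓) = -99/104 ≈ -0.95192)
n(-6, 4)*U = -6*(-6 + 4)*(-99/104) = -6*(-2)*(-99/104) = 12*(-99/104) = -297/26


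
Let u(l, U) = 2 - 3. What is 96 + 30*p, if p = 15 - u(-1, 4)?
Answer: 576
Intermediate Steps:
u(l, U) = -1
p = 16 (p = 15 - 1*(-1) = 15 + 1 = 16)
96 + 30*p = 96 + 30*16 = 96 + 480 = 576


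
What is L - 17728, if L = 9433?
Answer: -8295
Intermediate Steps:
L - 17728 = 9433 - 17728 = -8295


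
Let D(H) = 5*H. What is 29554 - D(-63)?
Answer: 29869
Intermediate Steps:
29554 - D(-63) = 29554 - 5*(-63) = 29554 - 1*(-315) = 29554 + 315 = 29869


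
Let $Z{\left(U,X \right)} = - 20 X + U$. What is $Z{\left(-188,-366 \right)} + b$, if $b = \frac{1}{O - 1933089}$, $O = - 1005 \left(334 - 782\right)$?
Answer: $\frac{10575679067}{1482849} \approx 7132.0$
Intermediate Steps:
$O = 450240$ ($O = \left(-1005\right) \left(-448\right) = 450240$)
$Z{\left(U,X \right)} = U - 20 X$
$b = - \frac{1}{1482849}$ ($b = \frac{1}{450240 - 1933089} = \frac{1}{-1482849} = - \frac{1}{1482849} \approx -6.7438 \cdot 10^{-7}$)
$Z{\left(-188,-366 \right)} + b = \left(-188 - -7320\right) - \frac{1}{1482849} = \left(-188 + 7320\right) - \frac{1}{1482849} = 7132 - \frac{1}{1482849} = \frac{10575679067}{1482849}$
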